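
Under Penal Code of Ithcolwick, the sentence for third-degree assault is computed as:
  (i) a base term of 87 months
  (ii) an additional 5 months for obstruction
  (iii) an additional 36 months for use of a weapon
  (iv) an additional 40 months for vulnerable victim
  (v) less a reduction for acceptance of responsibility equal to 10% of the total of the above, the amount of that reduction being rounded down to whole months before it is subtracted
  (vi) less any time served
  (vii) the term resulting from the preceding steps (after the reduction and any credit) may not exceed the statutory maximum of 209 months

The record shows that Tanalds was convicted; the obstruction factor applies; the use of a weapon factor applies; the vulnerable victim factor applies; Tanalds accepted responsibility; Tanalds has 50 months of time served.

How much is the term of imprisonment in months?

102 months

Obstruction enhancement: +5 months
Use of a weapon enhancement: +36 months
Vulnerable victim enhancement: +40 months
Adjusted term: 87 months + 5 months + 36 months + 40 months = 168 months
Acceptance of responsibility reduction: 10% of 168 months = 16 months (rounded down)
After reduction: 168 − 16 = 152 months
Less time served: 152 months − 50 months = 102 months
Cap at 209 months: 102 months is within the cap, no reduction.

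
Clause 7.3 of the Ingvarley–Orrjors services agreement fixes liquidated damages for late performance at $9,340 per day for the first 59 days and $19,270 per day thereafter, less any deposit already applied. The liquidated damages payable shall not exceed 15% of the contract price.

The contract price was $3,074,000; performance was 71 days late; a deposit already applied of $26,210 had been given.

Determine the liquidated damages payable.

First 59 days: 59 × $9,340 = $551,060
Remaining days: (71 − 59) × $19,270 = $231,240
Accrued per-day damages: $551,060 + $231,240 = $782,300
Less deposit already applied: $782,300 − $26,210 = $756,090
Cap: 15% of $3,074,000 = $461,100
Cap at $461,100: $756,090 exceeds the cap → $461,100

$461,100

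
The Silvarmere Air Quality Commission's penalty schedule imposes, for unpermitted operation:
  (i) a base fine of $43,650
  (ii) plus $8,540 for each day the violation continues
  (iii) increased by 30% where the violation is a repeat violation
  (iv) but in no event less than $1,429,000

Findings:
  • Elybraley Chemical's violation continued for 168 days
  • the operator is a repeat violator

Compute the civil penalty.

$1,921,881

Per-day component: 168 × $8,540 = $1,434,720
Base plus per-day: $43,650 + $1,434,720 = $1,478,370
Enhancement: 30% of $1,478,370 = $443,511
Enhanced fine: $1,478,370 + $443,511 = $1,921,881
Minimum $1,429,000: $1,921,881 meets the minimum, no increase.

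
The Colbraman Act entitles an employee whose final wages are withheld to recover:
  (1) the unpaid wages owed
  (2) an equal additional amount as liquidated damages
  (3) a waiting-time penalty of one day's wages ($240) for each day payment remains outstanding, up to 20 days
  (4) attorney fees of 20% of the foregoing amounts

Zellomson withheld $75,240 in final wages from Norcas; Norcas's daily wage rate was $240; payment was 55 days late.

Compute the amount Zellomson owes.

Liquidated damages (equal amount): $75,240
Penalty days: min(55, 20) = 20
Waiting-time penalty: 20 × $240 = $4,800
Subtotal: $75,240 + $75,240 + $4,800 = $155,280
Attorney fees: 20% of $155,280 = $31,056
Total award: $155,280 + $31,056 = $186,336

$186,336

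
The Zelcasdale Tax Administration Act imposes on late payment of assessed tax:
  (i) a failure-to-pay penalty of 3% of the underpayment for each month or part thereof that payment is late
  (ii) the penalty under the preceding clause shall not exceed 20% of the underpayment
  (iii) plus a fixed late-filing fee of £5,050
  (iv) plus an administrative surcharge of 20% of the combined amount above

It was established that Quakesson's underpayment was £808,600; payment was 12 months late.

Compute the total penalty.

Accrued rate: 3% × 12 = 36%, capped at 20% → 20%
Failure-to-pay penalty: 20% of £808,600 = £161,720
Penalty before surcharge: £161,720 + £5,050 = £166,770
Administrative surcharge: 20% of £166,770 = £33,354
Total penalty: £166,770 + £33,354 = £200,124

£200,124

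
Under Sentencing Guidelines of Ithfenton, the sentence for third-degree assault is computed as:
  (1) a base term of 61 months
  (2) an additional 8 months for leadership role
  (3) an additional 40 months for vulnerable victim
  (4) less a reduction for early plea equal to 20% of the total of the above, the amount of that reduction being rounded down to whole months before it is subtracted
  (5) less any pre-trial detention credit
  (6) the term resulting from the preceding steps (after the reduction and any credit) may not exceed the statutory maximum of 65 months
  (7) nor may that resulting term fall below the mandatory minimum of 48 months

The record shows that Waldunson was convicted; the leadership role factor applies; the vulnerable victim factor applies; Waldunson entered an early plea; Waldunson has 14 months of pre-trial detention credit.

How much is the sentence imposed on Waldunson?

65 months

Leadership role enhancement: +8 months
Vulnerable victim enhancement: +40 months
Adjusted term: 61 months + 8 months + 40 months = 109 months
Early plea reduction: 20% of 109 months = 21 months (rounded down)
After reduction: 109 − 21 = 88 months
Less pre-trial detention credit: 88 months − 14 months = 74 months
Cap at 65 months: 74 months exceeds the cap → 65 months
Minimum 48 months: 65 months meets the minimum, no increase.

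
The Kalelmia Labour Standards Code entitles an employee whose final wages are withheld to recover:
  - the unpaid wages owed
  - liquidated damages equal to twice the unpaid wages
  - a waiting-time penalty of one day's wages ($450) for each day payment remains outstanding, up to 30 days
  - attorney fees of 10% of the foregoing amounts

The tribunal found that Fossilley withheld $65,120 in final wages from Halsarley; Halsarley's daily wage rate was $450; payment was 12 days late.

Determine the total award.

Doubled: 2 × $65,120 = $130,240
Penalty days: min(12, 30) = 12
Waiting-time penalty: 12 × $450 = $5,400
Subtotal: $65,120 + $130,240 + $5,400 = $200,760
Attorney fees: 10% of $200,760 = $20,076
Total award: $200,760 + $20,076 = $220,836

$220,836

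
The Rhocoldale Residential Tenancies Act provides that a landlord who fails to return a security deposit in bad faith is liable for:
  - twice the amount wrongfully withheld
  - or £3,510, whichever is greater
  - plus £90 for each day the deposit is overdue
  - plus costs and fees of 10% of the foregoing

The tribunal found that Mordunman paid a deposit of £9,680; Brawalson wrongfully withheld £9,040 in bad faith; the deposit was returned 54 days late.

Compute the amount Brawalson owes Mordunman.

Doubled: 2 × £9,040 = £18,080
Minimum £3,510: £18,080 meets the minimum, no increase.
Late-return penalty: 54 × £90 = £4,860
Damages plus late penalty: £18,080 + £4,860 = £22,940
Costs and fees: 10% of £22,940 = £2,294
Total recovery: £22,940 + £2,294 = £25,234

Recovery: £25,234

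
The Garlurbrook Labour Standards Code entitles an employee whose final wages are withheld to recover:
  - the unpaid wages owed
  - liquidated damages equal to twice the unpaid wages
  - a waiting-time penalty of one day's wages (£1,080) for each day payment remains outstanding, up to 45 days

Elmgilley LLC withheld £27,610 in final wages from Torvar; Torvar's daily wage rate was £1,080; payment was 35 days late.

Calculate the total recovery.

Doubled: 2 × £27,610 = £55,220
Penalty days: min(35, 45) = 35
Waiting-time penalty: 35 × £1,080 = £37,800
Total award: £27,610 + £55,220 + £37,800 = £120,630

£120,630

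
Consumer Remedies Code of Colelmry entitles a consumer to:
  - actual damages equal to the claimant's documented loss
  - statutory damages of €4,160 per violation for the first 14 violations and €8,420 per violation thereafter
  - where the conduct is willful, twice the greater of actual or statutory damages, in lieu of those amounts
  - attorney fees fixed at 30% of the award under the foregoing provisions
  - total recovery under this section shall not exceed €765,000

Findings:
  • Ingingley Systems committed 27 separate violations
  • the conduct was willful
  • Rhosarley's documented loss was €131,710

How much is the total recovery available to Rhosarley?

First 14 violations: 14 × €4,160 = €58,240
Remaining violations: (27 − 14) × €8,420 = €109,460
Statutory damages: €58,240 + €109,460 = €167,700
Greater of actual damages (€131,710) or statutory damages (€167,700): €167,700
Doubled: 2 × €167,700 = €335,400
Attorney fees: 30% of €335,400 = €100,620
Total before cap: €335,400 + €100,620 = €436,020
Cap at €765,000: €436,020 is within the cap, no reduction.

€436,020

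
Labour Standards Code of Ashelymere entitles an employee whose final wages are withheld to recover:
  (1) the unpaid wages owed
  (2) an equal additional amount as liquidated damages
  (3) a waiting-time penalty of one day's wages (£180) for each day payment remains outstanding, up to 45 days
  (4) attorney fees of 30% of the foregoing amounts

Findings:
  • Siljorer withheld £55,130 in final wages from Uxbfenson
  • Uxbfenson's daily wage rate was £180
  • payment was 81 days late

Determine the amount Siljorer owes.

Liquidated damages (equal amount): £55,130
Penalty days: min(81, 45) = 45
Waiting-time penalty: 45 × £180 = £8,100
Subtotal: £55,130 + £55,130 + £8,100 = £118,360
Attorney fees: 30% of £118,360 = £35,508
Total award: £118,360 + £35,508 = £153,868

£153,868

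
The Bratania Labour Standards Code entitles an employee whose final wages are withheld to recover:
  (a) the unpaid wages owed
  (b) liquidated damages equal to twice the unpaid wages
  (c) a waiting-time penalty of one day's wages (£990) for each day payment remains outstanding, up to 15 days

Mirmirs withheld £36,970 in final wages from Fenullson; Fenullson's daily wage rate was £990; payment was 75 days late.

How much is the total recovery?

£125,760

Doubled: 2 × £36,970 = £73,940
Penalty days: min(75, 15) = 15
Waiting-time penalty: 15 × £990 = £14,850
Total award: £36,970 + £73,940 + £14,850 = £125,760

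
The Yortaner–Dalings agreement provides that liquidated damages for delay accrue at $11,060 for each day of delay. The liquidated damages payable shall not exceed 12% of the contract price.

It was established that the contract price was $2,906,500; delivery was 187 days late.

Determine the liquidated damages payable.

$348,780

Per-day damages: 187 × $11,060 = $2,068,220
Cap: 12% of $2,906,500 = $348,780
Cap at $348,780: $2,068,220 exceeds the cap → $348,780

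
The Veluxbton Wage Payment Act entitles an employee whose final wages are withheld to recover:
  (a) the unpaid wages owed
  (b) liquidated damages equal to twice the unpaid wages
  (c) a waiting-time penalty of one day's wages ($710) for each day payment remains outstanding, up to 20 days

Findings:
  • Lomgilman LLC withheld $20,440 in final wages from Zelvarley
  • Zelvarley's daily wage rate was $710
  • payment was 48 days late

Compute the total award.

Doubled: 2 × $20,440 = $40,880
Penalty days: min(48, 20) = 20
Waiting-time penalty: 20 × $710 = $14,200
Total award: $20,440 + $40,880 + $14,200 = $75,520

$75,520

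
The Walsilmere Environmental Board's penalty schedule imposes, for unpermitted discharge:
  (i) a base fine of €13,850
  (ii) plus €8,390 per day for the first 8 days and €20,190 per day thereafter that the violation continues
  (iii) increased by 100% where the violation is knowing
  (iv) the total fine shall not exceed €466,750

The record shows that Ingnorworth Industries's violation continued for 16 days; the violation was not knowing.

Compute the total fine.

First 8 days: 8 × €8,390 = €67,120
Remaining days: (16 − 8) × €20,190 = €161,520
Per-day component: €67,120 + €161,520 = €228,640
Base plus per-day: €13,850 + €228,640 = €242,490
The violation was not knowing: no 100% increase.
Cap at €466,750: €242,490 is within the cap, no reduction.

€242,490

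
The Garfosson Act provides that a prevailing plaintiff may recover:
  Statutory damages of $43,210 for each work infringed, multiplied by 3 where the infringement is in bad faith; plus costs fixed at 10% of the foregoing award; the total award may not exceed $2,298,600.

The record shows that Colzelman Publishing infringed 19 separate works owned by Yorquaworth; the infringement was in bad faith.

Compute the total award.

$2,298,600

Statutory damages: 19 × $43,210 = $820,990
Trebled: 3 × $820,990 = $2,462,970
Costs: 10% of $2,462,970 = $246,297
Award plus costs: $2,462,970 + $246,297 = $2,709,267
Cap at $2,298,600: $2,709,267 exceeds the cap → $2,298,600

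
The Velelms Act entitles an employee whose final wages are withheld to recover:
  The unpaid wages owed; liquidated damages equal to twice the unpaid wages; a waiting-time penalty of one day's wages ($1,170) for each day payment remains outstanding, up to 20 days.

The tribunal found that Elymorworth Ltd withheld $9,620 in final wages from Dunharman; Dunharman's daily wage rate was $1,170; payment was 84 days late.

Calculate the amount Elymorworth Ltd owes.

Doubled: 2 × $9,620 = $19,240
Penalty days: min(84, 20) = 20
Waiting-time penalty: 20 × $1,170 = $23,400
Total award: $9,620 + $19,240 + $23,400 = $52,260

$52,260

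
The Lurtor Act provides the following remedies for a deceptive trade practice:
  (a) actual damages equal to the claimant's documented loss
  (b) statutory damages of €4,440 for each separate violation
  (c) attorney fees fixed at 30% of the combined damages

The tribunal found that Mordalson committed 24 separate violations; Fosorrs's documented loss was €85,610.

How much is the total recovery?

Statutory damages: 24 × €4,440 = €106,560
Combined damages: €85,610 + €106,560 = €192,170
Attorney fees: 30% of €192,170 = €57,651
Total recovery: €192,170 + €57,651 = €249,821

€249,821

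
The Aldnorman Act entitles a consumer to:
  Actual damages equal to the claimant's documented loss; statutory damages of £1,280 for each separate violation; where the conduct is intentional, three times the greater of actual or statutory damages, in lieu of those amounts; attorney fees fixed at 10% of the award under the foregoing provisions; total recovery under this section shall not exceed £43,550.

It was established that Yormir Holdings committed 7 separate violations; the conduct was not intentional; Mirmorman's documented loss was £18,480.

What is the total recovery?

Statutory damages: 7 × £1,280 = £8,960
Conduct not intentional: the in-lieu enhancement does not apply.
Actual plus statutory damages: £18,480 + £8,960 = £27,440
Attorney fees: 10% of £27,440 = £2,744
Total before cap: £27,440 + £2,744 = £30,184
Cap at £43,550: £30,184 is within the cap, no reduction.

£30,184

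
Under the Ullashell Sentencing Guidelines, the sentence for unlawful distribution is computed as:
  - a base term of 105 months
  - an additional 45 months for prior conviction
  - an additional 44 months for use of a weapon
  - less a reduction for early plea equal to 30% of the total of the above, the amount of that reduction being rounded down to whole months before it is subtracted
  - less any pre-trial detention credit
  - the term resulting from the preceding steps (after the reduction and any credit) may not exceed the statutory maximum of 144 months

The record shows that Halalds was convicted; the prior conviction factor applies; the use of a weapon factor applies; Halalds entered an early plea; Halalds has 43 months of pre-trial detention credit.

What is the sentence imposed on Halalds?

Prior conviction enhancement: +45 months
Use of a weapon enhancement: +44 months
Adjusted term: 105 months + 45 months + 44 months = 194 months
Early plea reduction: 30% of 194 months = 58 months (rounded down)
After reduction: 194 − 58 = 136 months
Less pre-trial detention credit: 136 months − 43 months = 93 months
Cap at 144 months: 93 months is within the cap, no reduction.

Sentence: 93 months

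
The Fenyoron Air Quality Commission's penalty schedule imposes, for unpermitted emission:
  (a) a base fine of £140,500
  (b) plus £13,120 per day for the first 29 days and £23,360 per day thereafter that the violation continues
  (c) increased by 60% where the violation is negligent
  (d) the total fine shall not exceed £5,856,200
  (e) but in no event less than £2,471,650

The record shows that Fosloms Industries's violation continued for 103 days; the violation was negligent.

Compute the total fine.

£3,599,392

First 29 days: 29 × £13,120 = £380,480
Remaining days: (103 − 29) × £23,360 = £1,728,640
Per-day component: £380,480 + £1,728,640 = £2,109,120
Base plus per-day: £140,500 + £2,109,120 = £2,249,620
Enhancement: 60% of £2,249,620 = £1,349,772
Enhanced fine: £2,249,620 + £1,349,772 = £3,599,392
Cap at £5,856,200: £3,599,392 is within the cap, no reduction.
Minimum £2,471,650: £3,599,392 meets the minimum, no increase.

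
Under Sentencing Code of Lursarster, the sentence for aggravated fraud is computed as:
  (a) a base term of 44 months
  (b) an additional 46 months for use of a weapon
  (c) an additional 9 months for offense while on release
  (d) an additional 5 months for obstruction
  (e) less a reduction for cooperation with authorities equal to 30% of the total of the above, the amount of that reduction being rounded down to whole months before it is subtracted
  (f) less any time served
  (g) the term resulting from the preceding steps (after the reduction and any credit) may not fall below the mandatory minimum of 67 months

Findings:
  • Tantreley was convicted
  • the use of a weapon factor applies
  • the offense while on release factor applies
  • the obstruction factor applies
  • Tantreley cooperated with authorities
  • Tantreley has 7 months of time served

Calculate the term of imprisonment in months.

67 months

Use of a weapon enhancement: +46 months
Offense while on release enhancement: +9 months
Obstruction enhancement: +5 months
Adjusted term: 44 months + 46 months + 9 months + 5 months = 104 months
Cooperation with authorities reduction: 30% of 104 months = 31 months (rounded down)
After reduction: 104 − 31 = 73 months
Less time served: 73 months − 7 months = 66 months
Minimum 67 months: 66 months is below the minimum → 67 months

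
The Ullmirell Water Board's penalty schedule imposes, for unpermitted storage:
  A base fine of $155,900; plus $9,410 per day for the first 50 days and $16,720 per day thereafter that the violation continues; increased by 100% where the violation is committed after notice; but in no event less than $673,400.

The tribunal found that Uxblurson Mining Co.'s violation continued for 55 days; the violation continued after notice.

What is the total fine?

First 50 days: 50 × $9,410 = $470,500
Remaining days: (55 − 50) × $16,720 = $83,600
Per-day component: $470,500 + $83,600 = $554,100
Base plus per-day: $155,900 + $554,100 = $710,000
Enhancement: 100% of $710,000 = $710,000
Enhanced fine: $710,000 + $710,000 = $1,420,000
Minimum $673,400: $1,420,000 meets the minimum, no increase.

$1,420,000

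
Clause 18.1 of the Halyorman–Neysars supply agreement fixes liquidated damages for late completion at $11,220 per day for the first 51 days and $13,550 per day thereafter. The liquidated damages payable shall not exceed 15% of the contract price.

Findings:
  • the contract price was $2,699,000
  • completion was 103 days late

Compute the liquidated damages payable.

Liquidated damages: $404,850

First 51 days: 51 × $11,220 = $572,220
Remaining days: (103 − 51) × $13,550 = $704,600
Accrued per-day damages: $572,220 + $704,600 = $1,276,820
Cap: 15% of $2,699,000 = $404,850
Cap at $404,850: $1,276,820 exceeds the cap → $404,850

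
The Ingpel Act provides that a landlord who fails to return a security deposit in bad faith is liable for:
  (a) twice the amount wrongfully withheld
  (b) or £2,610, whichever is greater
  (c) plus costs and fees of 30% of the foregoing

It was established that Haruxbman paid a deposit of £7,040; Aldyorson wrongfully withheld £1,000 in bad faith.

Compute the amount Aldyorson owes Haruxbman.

Doubled: 2 × £1,000 = £2,000
Minimum £2,610: £2,000 is below the minimum → £2,610
Costs and fees: 30% of £2,610 = £783
Total recovery: £2,610 + £783 = £3,393

£3,393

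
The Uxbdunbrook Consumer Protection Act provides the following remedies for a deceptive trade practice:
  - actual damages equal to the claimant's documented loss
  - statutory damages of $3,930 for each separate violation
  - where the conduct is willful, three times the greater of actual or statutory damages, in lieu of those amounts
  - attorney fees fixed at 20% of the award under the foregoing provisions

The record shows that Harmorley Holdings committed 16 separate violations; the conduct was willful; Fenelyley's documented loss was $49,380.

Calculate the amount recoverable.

$226,368

Statutory damages: 16 × $3,930 = $62,880
Greater of actual damages ($49,380) or statutory damages ($62,880): $62,880
Trebled: 3 × $62,880 = $188,640
Attorney fees: 20% of $188,640 = $37,728
Total recovery: $188,640 + $37,728 = $226,368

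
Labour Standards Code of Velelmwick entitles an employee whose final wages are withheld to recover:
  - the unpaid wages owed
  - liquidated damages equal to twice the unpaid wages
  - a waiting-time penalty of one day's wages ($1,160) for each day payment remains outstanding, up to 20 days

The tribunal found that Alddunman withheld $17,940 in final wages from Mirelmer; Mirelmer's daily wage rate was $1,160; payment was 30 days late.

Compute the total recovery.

$77,020

Doubled: 2 × $17,940 = $35,880
Penalty days: min(30, 20) = 20
Waiting-time penalty: 20 × $1,160 = $23,200
Total award: $17,940 + $35,880 + $23,200 = $77,020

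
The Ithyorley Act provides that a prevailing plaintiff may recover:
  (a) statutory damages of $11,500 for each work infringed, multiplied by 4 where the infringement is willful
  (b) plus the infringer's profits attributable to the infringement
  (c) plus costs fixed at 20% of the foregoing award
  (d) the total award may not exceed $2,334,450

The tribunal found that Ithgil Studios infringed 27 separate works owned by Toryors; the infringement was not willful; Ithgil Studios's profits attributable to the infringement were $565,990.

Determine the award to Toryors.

Statutory damages: 27 × $11,500 = $310,500
Infringement not willful: no ×4 enhancement.
Combined award: $310,500 + $565,990 = $876,490
Costs: 20% of $876,490 = $175,298
Award plus costs: $876,490 + $175,298 = $1,051,788
Cap at $2,334,450: $1,051,788 is within the cap, no reduction.

$1,051,788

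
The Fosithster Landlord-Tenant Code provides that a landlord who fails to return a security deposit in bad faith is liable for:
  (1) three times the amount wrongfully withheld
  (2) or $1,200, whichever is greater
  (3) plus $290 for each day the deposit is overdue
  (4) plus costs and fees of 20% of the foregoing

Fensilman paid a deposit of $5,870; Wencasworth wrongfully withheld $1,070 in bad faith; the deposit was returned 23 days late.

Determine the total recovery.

$11,856

Trebled: 3 × $1,070 = $3,210
Minimum $1,200: $3,210 meets the minimum, no increase.
Late-return penalty: 23 × $290 = $6,670
Damages plus late penalty: $3,210 + $6,670 = $9,880
Costs and fees: 20% of $9,880 = $1,976
Total recovery: $9,880 + $1,976 = $11,856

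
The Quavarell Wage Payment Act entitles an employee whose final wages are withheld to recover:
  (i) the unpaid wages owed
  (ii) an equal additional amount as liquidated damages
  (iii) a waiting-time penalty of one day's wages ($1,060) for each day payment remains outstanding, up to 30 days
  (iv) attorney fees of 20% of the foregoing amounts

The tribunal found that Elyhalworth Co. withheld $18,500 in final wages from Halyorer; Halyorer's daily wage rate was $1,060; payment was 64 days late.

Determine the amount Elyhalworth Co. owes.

$82,560

Liquidated damages (equal amount): $18,500
Penalty days: min(64, 30) = 30
Waiting-time penalty: 30 × $1,060 = $31,800
Subtotal: $18,500 + $18,500 + $31,800 = $68,800
Attorney fees: 20% of $68,800 = $13,760
Total award: $68,800 + $13,760 = $82,560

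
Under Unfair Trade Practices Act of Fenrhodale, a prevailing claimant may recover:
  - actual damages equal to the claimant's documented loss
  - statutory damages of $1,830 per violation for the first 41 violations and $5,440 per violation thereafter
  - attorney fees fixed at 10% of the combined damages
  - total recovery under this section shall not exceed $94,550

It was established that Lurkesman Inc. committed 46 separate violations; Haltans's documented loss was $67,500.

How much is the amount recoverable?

Total recovery: $94,550

First 41 violations: 41 × $1,830 = $75,030
Remaining violations: (46 − 41) × $5,440 = $27,200
Statutory damages: $75,030 + $27,200 = $102,230
Combined damages: $67,500 + $102,230 = $169,730
Attorney fees: 10% of $169,730 = $16,973
Total before cap: $169,730 + $16,973 = $186,703
Cap at $94,550: $186,703 exceeds the cap → $94,550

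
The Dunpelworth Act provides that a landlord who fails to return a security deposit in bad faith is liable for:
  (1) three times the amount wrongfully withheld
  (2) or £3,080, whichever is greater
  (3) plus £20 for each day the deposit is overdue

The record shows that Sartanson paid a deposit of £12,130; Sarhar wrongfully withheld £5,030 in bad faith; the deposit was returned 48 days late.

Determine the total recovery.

Trebled: 3 × £5,030 = £15,090
Minimum £3,080: £15,090 meets the minimum, no increase.
Late-return penalty: 48 × £20 = £960
Damages plus late penalty: £15,090 + £960 = £16,050

£16,050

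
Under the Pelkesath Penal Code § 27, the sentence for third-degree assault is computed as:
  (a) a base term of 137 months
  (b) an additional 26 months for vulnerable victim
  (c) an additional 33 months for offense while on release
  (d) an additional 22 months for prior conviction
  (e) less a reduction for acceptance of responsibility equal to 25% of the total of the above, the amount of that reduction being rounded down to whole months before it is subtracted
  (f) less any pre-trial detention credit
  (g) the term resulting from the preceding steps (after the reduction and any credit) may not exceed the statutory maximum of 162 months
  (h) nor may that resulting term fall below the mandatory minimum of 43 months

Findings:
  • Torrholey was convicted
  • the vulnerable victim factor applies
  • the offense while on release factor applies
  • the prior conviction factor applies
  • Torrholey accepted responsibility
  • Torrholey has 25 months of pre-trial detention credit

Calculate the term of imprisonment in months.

Vulnerable victim enhancement: +26 months
Offense while on release enhancement: +33 months
Prior conviction enhancement: +22 months
Adjusted term: 137 months + 26 months + 33 months + 22 months = 218 months
Acceptance of responsibility reduction: 25% of 218 months = 54 months (rounded down)
After reduction: 218 − 54 = 164 months
Less pre-trial detention credit: 164 months − 25 months = 139 months
Cap at 162 months: 139 months is within the cap, no reduction.
Minimum 43 months: 139 months meets the minimum, no increase.

139 months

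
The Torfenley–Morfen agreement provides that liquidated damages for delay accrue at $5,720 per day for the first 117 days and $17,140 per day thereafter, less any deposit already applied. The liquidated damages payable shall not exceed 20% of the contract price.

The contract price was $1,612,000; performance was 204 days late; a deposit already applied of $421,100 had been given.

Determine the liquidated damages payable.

First 117 days: 117 × $5,720 = $669,240
Remaining days: (204 − 117) × $17,140 = $1,491,180
Accrued per-day damages: $669,240 + $1,491,180 = $2,160,420
Less deposit already applied: $2,160,420 − $421,100 = $1,739,320
Cap: 20% of $1,612,000 = $322,400
Cap at $322,400: $1,739,320 exceeds the cap → $322,400

Liquidated damages: $322,400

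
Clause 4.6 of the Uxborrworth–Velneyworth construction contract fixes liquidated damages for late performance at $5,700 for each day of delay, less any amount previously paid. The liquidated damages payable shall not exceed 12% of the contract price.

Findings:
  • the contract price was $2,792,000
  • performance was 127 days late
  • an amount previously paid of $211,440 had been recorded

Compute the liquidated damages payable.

Liquidated damages: $335,040

Per-day damages: 127 × $5,700 = $723,900
Less amount previously paid: $723,900 − $211,440 = $512,460
Cap: 12% of $2,792,000 = $335,040
Cap at $335,040: $512,460 exceeds the cap → $335,040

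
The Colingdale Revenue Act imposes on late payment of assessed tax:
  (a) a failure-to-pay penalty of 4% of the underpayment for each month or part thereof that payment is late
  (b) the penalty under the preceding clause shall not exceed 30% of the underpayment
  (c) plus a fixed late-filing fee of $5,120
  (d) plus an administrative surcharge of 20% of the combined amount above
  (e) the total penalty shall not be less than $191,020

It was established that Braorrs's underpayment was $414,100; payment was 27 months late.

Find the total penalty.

Accrued rate: 4% × 27 = 108%, capped at 30% → 30%
Failure-to-pay penalty: 30% of $414,100 = $124,230
Penalty before surcharge: $124,230 + $5,120 = $129,350
Administrative surcharge: 20% of $129,350 = $25,870
Total penalty: $129,350 + $25,870 = $155,220
Minimum $191,020: $155,220 is below the minimum → $191,020

$191,020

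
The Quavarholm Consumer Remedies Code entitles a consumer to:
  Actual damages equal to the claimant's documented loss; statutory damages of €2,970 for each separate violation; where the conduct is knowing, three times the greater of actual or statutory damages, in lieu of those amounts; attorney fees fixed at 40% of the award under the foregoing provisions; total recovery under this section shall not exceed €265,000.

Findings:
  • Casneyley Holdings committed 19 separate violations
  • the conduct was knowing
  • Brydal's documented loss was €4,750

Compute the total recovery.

€237,006

Statutory damages: 19 × €2,970 = €56,430
Greater of actual damages (€4,750) or statutory damages (€56,430): €56,430
Trebled: 3 × €56,430 = €169,290
Attorney fees: 40% of €169,290 = €67,716
Total before cap: €169,290 + €67,716 = €237,006
Cap at €265,000: €237,006 is within the cap, no reduction.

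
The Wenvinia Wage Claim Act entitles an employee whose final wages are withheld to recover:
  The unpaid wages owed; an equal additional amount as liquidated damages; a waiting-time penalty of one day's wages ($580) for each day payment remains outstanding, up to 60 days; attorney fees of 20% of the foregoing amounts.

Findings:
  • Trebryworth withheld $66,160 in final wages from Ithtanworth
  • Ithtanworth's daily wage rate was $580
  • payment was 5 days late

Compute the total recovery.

Liquidated damages (equal amount): $66,160
Penalty days: min(5, 60) = 5
Waiting-time penalty: 5 × $580 = $2,900
Subtotal: $66,160 + $66,160 + $2,900 = $135,220
Attorney fees: 20% of $135,220 = $27,044
Total award: $135,220 + $27,044 = $162,264

$162,264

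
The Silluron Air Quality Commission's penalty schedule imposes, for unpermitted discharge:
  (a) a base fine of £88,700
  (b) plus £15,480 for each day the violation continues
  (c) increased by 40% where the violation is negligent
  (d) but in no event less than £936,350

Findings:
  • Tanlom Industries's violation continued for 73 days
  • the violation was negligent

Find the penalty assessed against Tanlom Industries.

Per-day component: 73 × £15,480 = £1,130,040
Base plus per-day: £88,700 + £1,130,040 = £1,218,740
Enhancement: 40% of £1,218,740 = £487,496
Enhanced fine: £1,218,740 + £487,496 = £1,706,236
Minimum £936,350: £1,706,236 meets the minimum, no increase.

£1,706,236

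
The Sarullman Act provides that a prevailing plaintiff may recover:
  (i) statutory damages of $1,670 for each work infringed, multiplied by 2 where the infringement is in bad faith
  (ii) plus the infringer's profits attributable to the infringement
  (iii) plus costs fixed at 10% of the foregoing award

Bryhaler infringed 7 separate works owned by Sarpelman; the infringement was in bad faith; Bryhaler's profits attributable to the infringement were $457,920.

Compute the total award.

Statutory damages: 7 × $1,670 = $11,690
Doubled: 2 × $11,690 = $23,380
Combined award: $23,380 + $457,920 = $481,300
Costs: 10% of $481,300 = $48,130
Award plus costs: $481,300 + $48,130 = $529,430

Award: $529,430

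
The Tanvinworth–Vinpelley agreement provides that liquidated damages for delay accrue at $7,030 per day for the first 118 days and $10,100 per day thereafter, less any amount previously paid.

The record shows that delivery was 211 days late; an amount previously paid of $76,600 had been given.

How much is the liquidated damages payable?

$1,692,240

First 118 days: 118 × $7,030 = $829,540
Remaining days: (211 − 118) × $10,100 = $939,300
Accrued per-day damages: $829,540 + $939,300 = $1,768,840
Less amount previously paid: $1,768,840 − $76,600 = $1,692,240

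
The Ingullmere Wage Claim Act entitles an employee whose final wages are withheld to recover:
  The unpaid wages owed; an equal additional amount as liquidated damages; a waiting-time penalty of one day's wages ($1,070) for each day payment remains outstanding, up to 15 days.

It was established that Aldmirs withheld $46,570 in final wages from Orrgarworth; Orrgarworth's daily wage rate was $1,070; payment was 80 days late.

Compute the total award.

Liquidated damages (equal amount): $46,570
Penalty days: min(80, 15) = 15
Waiting-time penalty: 15 × $1,070 = $16,050
Total award: $46,570 + $46,570 + $16,050 = $109,190

$109,190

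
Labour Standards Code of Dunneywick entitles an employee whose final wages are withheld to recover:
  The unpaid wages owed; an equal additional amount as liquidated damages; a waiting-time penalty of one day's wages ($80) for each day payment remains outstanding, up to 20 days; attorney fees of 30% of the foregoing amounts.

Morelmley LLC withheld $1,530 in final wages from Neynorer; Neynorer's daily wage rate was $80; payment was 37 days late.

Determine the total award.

Liquidated damages (equal amount): $1,530
Penalty days: min(37, 20) = 20
Waiting-time penalty: 20 × $80 = $1,600
Subtotal: $1,530 + $1,530 + $1,600 = $4,660
Attorney fees: 30% of $4,660 = $1,398
Total award: $4,660 + $1,398 = $6,058

$6,058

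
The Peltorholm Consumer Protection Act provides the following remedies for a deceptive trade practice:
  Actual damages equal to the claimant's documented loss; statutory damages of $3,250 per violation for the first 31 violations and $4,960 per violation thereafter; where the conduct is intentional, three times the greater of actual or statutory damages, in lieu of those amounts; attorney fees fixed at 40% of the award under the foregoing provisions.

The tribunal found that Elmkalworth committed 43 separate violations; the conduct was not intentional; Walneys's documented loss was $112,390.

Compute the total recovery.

$381,724

First 31 violations: 31 × $3,250 = $100,750
Remaining violations: (43 − 31) × $4,960 = $59,520
Statutory damages: $100,750 + $59,520 = $160,270
Conduct not intentional: the in-lieu enhancement does not apply.
Actual plus statutory damages: $112,390 + $160,270 = $272,660
Attorney fees: 40% of $272,660 = $109,064
Total recovery: $272,660 + $109,064 = $381,724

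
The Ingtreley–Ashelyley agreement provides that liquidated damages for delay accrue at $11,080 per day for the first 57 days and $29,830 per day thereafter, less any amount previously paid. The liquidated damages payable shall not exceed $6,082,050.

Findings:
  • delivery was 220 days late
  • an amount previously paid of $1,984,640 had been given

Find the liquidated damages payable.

First 57 days: 57 × $11,080 = $631,560
Remaining days: (220 − 57) × $29,830 = $4,862,290
Accrued per-day damages: $631,560 + $4,862,290 = $5,493,850
Less amount previously paid: $5,493,850 − $1,984,640 = $3,509,210
Cap at $6,082,050: $3,509,210 is within the cap, no reduction.

$3,509,210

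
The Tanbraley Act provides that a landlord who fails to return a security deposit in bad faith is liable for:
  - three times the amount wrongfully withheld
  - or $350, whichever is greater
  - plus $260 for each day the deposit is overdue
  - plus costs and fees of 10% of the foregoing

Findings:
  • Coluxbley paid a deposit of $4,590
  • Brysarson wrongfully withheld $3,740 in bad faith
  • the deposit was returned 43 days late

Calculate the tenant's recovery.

$24,640

Trebled: 3 × $3,740 = $11,220
Minimum $350: $11,220 meets the minimum, no increase.
Late-return penalty: 43 × $260 = $11,180
Damages plus late penalty: $11,220 + $11,180 = $22,400
Costs and fees: 10% of $22,400 = $2,240
Total recovery: $22,400 + $2,240 = $24,640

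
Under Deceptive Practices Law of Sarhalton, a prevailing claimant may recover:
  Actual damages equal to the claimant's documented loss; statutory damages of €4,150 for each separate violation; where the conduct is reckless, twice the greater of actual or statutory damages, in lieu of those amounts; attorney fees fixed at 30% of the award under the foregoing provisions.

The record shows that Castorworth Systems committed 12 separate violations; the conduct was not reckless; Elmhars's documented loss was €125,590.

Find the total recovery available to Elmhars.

Statutory damages: 12 × €4,150 = €49,800
Conduct not reckless: the in-lieu enhancement does not apply.
Actual plus statutory damages: €125,590 + €49,800 = €175,390
Attorney fees: 30% of €175,390 = €52,617
Total recovery: €175,390 + €52,617 = €228,007

€228,007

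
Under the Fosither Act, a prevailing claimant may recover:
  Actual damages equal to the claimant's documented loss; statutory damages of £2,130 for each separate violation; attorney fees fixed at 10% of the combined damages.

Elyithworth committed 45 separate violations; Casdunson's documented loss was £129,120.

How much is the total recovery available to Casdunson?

Statutory damages: 45 × £2,130 = £95,850
Combined damages: £129,120 + £95,850 = £224,970
Attorney fees: 10% of £224,970 = £22,497
Total recovery: £224,970 + £22,497 = £247,467

£247,467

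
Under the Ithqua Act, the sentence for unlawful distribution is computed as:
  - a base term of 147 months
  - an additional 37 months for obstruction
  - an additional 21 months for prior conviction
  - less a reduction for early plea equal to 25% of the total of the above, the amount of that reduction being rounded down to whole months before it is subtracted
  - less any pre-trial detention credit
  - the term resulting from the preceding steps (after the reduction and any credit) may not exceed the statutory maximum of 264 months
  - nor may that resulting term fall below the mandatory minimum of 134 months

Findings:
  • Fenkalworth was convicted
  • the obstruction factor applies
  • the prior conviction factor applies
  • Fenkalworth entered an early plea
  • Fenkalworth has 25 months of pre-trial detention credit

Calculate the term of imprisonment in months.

Obstruction enhancement: +37 months
Prior conviction enhancement: +21 months
Adjusted term: 147 months + 37 months + 21 months = 205 months
Early plea reduction: 25% of 205 months = 51 months (rounded down)
After reduction: 205 − 51 = 154 months
Less pre-trial detention credit: 154 months − 25 months = 129 months
Cap at 264 months: 129 months is within the cap, no reduction.
Minimum 134 months: 129 months is below the minimum → 134 months

134 months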